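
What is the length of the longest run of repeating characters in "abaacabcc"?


Input: "abaacabcc"
Scanning for longest run:
  Position 1 ('b'): new char, reset run to 1
  Position 2 ('a'): new char, reset run to 1
  Position 3 ('a'): continues run of 'a', length=2
  Position 4 ('c'): new char, reset run to 1
  Position 5 ('a'): new char, reset run to 1
  Position 6 ('b'): new char, reset run to 1
  Position 7 ('c'): new char, reset run to 1
  Position 8 ('c'): continues run of 'c', length=2
Longest run: 'a' with length 2

2


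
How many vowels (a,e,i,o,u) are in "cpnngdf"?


Input: cpnngdf
Checking each character:
  'c' at position 0: consonant
  'p' at position 1: consonant
  'n' at position 2: consonant
  'n' at position 3: consonant
  'g' at position 4: consonant
  'd' at position 5: consonant
  'f' at position 6: consonant
Total vowels: 0

0


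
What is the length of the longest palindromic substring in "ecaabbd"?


Input: "ecaabbd"
Checking substrings for palindromes:
  [2:4] "aa" (len 2) => palindrome
  [4:6] "bb" (len 2) => palindrome
Longest palindromic substring: "aa" with length 2

2


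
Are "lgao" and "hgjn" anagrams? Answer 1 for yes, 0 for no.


Strings: "lgao", "hgjn"
Sorted first:  aglo
Sorted second: ghjn
Differ at position 0: 'a' vs 'g' => not anagrams

0


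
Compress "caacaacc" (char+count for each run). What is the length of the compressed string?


Input: caacaacc
Runs:
  'c' x 1 => "c1"
  'a' x 2 => "a2"
  'c' x 1 => "c1"
  'a' x 2 => "a2"
  'c' x 2 => "c2"
Compressed: "c1a2c1a2c2"
Compressed length: 10

10


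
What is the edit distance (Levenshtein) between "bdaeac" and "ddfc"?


Computing edit distance: "bdaeac" -> "ddfc"
DP table:
           d    d    f    c
      0    1    2    3    4
  b   1    1    2    3    4
  d   2    1    1    2    3
  a   3    2    2    2    3
  e   4    3    3    3    3
  a   5    4    4    4    4
  c   6    5    5    5    4
Edit distance = dp[6][4] = 4

4


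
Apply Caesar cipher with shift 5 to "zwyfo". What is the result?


Caesar cipher: shift "zwyfo" by 5
  'z' (pos 25) + 5 = pos 4 = 'e'
  'w' (pos 22) + 5 = pos 1 = 'b'
  'y' (pos 24) + 5 = pos 3 = 'd'
  'f' (pos 5) + 5 = pos 10 = 'k'
  'o' (pos 14) + 5 = pos 19 = 't'
Result: ebdkt

ebdkt


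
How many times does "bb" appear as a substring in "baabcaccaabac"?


Searching for "bb" in "baabcaccaabac"
Scanning each position:
  Position 0: "ba" => no
  Position 1: "aa" => no
  Position 2: "ab" => no
  Position 3: "bc" => no
  Position 4: "ca" => no
  Position 5: "ac" => no
  Position 6: "cc" => no
  Position 7: "ca" => no
  Position 8: "aa" => no
  Position 9: "ab" => no
  Position 10: "ba" => no
  Position 11: "ac" => no
Total occurrences: 0

0


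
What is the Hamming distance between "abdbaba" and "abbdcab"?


Comparing "abdbaba" and "abbdcab" position by position:
  Position 0: 'a' vs 'a' => same
  Position 1: 'b' vs 'b' => same
  Position 2: 'd' vs 'b' => differ
  Position 3: 'b' vs 'd' => differ
  Position 4: 'a' vs 'c' => differ
  Position 5: 'b' vs 'a' => differ
  Position 6: 'a' vs 'b' => differ
Total differences (Hamming distance): 5

5


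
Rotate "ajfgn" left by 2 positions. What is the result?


Input: "ajfgn", rotate left by 2
First 2 characters: "aj"
Remaining characters: "fgn"
Concatenate remaining + first: "fgn" + "aj" = "fgnaj"

fgnaj


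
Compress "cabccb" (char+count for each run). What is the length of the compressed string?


Input: cabccb
Runs:
  'c' x 1 => "c1"
  'a' x 1 => "a1"
  'b' x 1 => "b1"
  'c' x 2 => "c2"
  'b' x 1 => "b1"
Compressed: "c1a1b1c2b1"
Compressed length: 10

10


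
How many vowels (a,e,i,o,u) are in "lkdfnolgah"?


Input: lkdfnolgah
Checking each character:
  'l' at position 0: consonant
  'k' at position 1: consonant
  'd' at position 2: consonant
  'f' at position 3: consonant
  'n' at position 4: consonant
  'o' at position 5: vowel (running total: 1)
  'l' at position 6: consonant
  'g' at position 7: consonant
  'a' at position 8: vowel (running total: 2)
  'h' at position 9: consonant
Total vowels: 2

2


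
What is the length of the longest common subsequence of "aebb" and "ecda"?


LCS of "aebb" and "ecda"
DP table:
           e    c    d    a
      0    0    0    0    0
  a   0    0    0    0    1
  e   0    1    1    1    1
  b   0    1    1    1    1
  b   0    1    1    1    1
LCS length = dp[4][4] = 1

1


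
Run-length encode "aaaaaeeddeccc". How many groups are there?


Input: aaaaaeeddeccc
Scanning for consecutive runs:
  Group 1: 'a' x 5 (positions 0-4)
  Group 2: 'e' x 2 (positions 5-6)
  Group 3: 'd' x 2 (positions 7-8)
  Group 4: 'e' x 1 (positions 9-9)
  Group 5: 'c' x 3 (positions 10-12)
Total groups: 5

5


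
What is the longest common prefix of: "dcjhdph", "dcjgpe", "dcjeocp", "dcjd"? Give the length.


Words: dcjhdph, dcjgpe, dcjeocp, dcjd
  Position 0: all 'd' => match
  Position 1: all 'c' => match
  Position 2: all 'j' => match
  Position 3: ('h', 'g', 'e', 'd') => mismatch, stop
LCP = "dcj" (length 3)

3


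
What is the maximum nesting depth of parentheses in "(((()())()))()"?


Input: "(((()())()))()"
Tracking depth:
  Position 0 '(': depth becomes 1
  Position 1 '(': depth becomes 2
  Position 2 '(': depth becomes 3
  Position 3 '(': depth becomes 4
  Position 4 ')': depth becomes 3
  Position 5 '(': depth becomes 4
  Position 6 ')': depth becomes 3
  Position 7 ')': depth becomes 2
  Position 8 '(': depth becomes 3
  Position 9 ')': depth becomes 2
  Position 10 ')': depth becomes 1
  Position 11 ')': depth becomes 0
  Position 12 '(': depth becomes 1
  Position 13 ')': depth becomes 0
Maximum depth reached: 4

4


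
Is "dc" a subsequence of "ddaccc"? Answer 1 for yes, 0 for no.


Check if "dc" is a subsequence of "ddaccc"
Greedy scan:
  Position 0 ('d'): matches sub[0] = 'd'
  Position 1 ('d'): no match needed
  Position 2 ('a'): no match needed
  Position 3 ('c'): matches sub[1] = 'c'
  Position 4 ('c'): no match needed
  Position 5 ('c'): no match needed
All 2 characters matched => is a subsequence

1


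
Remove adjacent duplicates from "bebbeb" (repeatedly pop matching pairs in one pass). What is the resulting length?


Input: bebbeb
Stack-based adjacent duplicate removal:
  Read 'b': push. Stack: b
  Read 'e': push. Stack: be
  Read 'b': push. Stack: beb
  Read 'b': matches stack top 'b' => pop. Stack: be
  Read 'e': matches stack top 'e' => pop. Stack: b
  Read 'b': matches stack top 'b' => pop. Stack: (empty)
Final stack: "" (length 0)

0


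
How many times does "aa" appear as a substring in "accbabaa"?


Searching for "aa" in "accbabaa"
Scanning each position:
  Position 0: "ac" => no
  Position 1: "cc" => no
  Position 2: "cb" => no
  Position 3: "ba" => no
  Position 4: "ab" => no
  Position 5: "ba" => no
  Position 6: "aa" => MATCH
Total occurrences: 1

1


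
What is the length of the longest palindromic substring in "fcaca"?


Input: "fcaca"
Checking substrings for palindromes:
  [1:4] "cac" (len 3) => palindrome
  [2:5] "aca" (len 3) => palindrome
Longest palindromic substring: "cac" with length 3

3


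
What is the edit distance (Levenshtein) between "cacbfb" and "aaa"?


Computing edit distance: "cacbfb" -> "aaa"
DP table:
           a    a    a
      0    1    2    3
  c   1    1    2    3
  a   2    1    1    2
  c   3    2    2    2
  b   4    3    3    3
  f   5    4    4    4
  b   6    5    5    5
Edit distance = dp[6][3] = 5

5


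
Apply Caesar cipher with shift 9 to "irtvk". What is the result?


Caesar cipher: shift "irtvk" by 9
  'i' (pos 8) + 9 = pos 17 = 'r'
  'r' (pos 17) + 9 = pos 0 = 'a'
  't' (pos 19) + 9 = pos 2 = 'c'
  'v' (pos 21) + 9 = pos 4 = 'e'
  'k' (pos 10) + 9 = pos 19 = 't'
Result: racet

racet


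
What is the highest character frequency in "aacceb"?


Input: aacceb
Character counts:
  'a': 2
  'b': 1
  'c': 2
  'e': 1
Maximum frequency: 2

2


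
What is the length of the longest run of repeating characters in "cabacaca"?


Input: "cabacaca"
Scanning for longest run:
  Position 1 ('a'): new char, reset run to 1
  Position 2 ('b'): new char, reset run to 1
  Position 3 ('a'): new char, reset run to 1
  Position 4 ('c'): new char, reset run to 1
  Position 5 ('a'): new char, reset run to 1
  Position 6 ('c'): new char, reset run to 1
  Position 7 ('a'): new char, reset run to 1
Longest run: 'c' with length 1

1


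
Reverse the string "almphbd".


Input: almphbd
Reading characters right to left:
  Position 6: 'd'
  Position 5: 'b'
  Position 4: 'h'
  Position 3: 'p'
  Position 2: 'm'
  Position 1: 'l'
  Position 0: 'a'
Reversed: dbhpmla

dbhpmla


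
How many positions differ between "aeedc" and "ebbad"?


Comparing "aeedc" and "ebbad" position by position:
  Position 0: 'a' vs 'e' => DIFFER
  Position 1: 'e' vs 'b' => DIFFER
  Position 2: 'e' vs 'b' => DIFFER
  Position 3: 'd' vs 'a' => DIFFER
  Position 4: 'c' vs 'd' => DIFFER
Positions that differ: 5

5


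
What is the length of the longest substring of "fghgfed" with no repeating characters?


Input: "fghgfed"
Sliding window (track last position of each char):
  Position 0 ('f'): window [0,0] length 1 -- new best
  Position 1 ('g'): window [0,1] length 2 -- new best
  Position 2 ('h'): window [0,2] length 3 -- new best
  Position 3 ('g'): repeat (last at 1), move window start to 2
  Position 3 ('g'): window [2,3] length 2
  Position 4 ('f'): window [2,4] length 3
  Position 5 ('e'): window [2,5] length 4 -- new best
  Position 6 ('d'): window [2,6] length 5 -- new best
Longest substring with no repeats: "hgfed" with length 5

5


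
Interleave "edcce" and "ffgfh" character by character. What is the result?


Interleaving "edcce" and "ffgfh":
  Position 0: 'e' from first, 'f' from second => "ef"
  Position 1: 'd' from first, 'f' from second => "df"
  Position 2: 'c' from first, 'g' from second => "cg"
  Position 3: 'c' from first, 'f' from second => "cf"
  Position 4: 'e' from first, 'h' from second => "eh"
Result: efdfcgcfeh

efdfcgcfeh


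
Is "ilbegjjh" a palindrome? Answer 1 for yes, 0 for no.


Input: ilbegjjh
Reversed: hjjgebli
  Compare pos 0 ('i') with pos 7 ('h'): MISMATCH
  Compare pos 1 ('l') with pos 6 ('j'): MISMATCH
  Compare pos 2 ('b') with pos 5 ('j'): MISMATCH
  Compare pos 3 ('e') with pos 4 ('g'): MISMATCH
Result: not a palindrome

0


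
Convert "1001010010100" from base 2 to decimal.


Input: "1001010010100" in base 2
Positional expansion:
  Digit '1' (value 1) x 2^12 = 4096
  Digit '0' (value 0) x 2^11 = 0
  Digit '0' (value 0) x 2^10 = 0
  Digit '1' (value 1) x 2^9 = 512
  Digit '0' (value 0) x 2^8 = 0
  Digit '1' (value 1) x 2^7 = 128
  Digit '0' (value 0) x 2^6 = 0
  Digit '0' (value 0) x 2^5 = 0
  Digit '1' (value 1) x 2^4 = 16
  Digit '0' (value 0) x 2^3 = 0
  Digit '1' (value 1) x 2^2 = 4
  Digit '0' (value 0) x 2^1 = 0
  Digit '0' (value 0) x 2^0 = 0
Sum = 4756

4756


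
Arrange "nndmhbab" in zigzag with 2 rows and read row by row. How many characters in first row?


Zigzag "nndmhbab" into 2 rows:
Placing characters:
  'n' => row 0
  'n' => row 1
  'd' => row 0
  'm' => row 1
  'h' => row 0
  'b' => row 1
  'a' => row 0
  'b' => row 1
Rows:
  Row 0: "ndha"
  Row 1: "nmbb"
First row length: 4

4


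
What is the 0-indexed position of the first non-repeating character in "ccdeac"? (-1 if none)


Input: ccdeac
Character frequencies:
  'a': 1
  'c': 3
  'd': 1
  'e': 1
Scanning left to right for freq == 1:
  Position 0 ('c'): freq=3, skip
  Position 1 ('c'): freq=3, skip
  Position 2 ('d'): unique! => answer = 2

2


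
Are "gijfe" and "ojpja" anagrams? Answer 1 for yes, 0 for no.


Strings: "gijfe", "ojpja"
Sorted first:  efgij
Sorted second: ajjop
Differ at position 0: 'e' vs 'a' => not anagrams

0


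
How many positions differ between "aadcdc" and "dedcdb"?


Comparing "aadcdc" and "dedcdb" position by position:
  Position 0: 'a' vs 'd' => DIFFER
  Position 1: 'a' vs 'e' => DIFFER
  Position 2: 'd' vs 'd' => same
  Position 3: 'c' vs 'c' => same
  Position 4: 'd' vs 'd' => same
  Position 5: 'c' vs 'b' => DIFFER
Positions that differ: 3

3


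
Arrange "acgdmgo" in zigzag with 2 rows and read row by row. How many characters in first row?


Zigzag "acgdmgo" into 2 rows:
Placing characters:
  'a' => row 0
  'c' => row 1
  'g' => row 0
  'd' => row 1
  'm' => row 0
  'g' => row 1
  'o' => row 0
Rows:
  Row 0: "agmo"
  Row 1: "cdg"
First row length: 4

4


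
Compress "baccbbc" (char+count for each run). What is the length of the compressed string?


Input: baccbbc
Runs:
  'b' x 1 => "b1"
  'a' x 1 => "a1"
  'c' x 2 => "c2"
  'b' x 2 => "b2"
  'c' x 1 => "c1"
Compressed: "b1a1c2b2c1"
Compressed length: 10

10


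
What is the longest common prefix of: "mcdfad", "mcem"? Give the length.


Words: mcdfad, mcem
  Position 0: all 'm' => match
  Position 1: all 'c' => match
  Position 2: ('d', 'e') => mismatch, stop
LCP = "mc" (length 2)

2


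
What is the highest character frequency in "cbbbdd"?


Input: cbbbdd
Character counts:
  'b': 3
  'c': 1
  'd': 2
Maximum frequency: 3

3


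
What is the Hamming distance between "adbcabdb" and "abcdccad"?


Comparing "adbcabdb" and "abcdccad" position by position:
  Position 0: 'a' vs 'a' => same
  Position 1: 'd' vs 'b' => differ
  Position 2: 'b' vs 'c' => differ
  Position 3: 'c' vs 'd' => differ
  Position 4: 'a' vs 'c' => differ
  Position 5: 'b' vs 'c' => differ
  Position 6: 'd' vs 'a' => differ
  Position 7: 'b' vs 'd' => differ
Total differences (Hamming distance): 7

7


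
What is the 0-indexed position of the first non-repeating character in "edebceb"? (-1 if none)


Input: edebceb
Character frequencies:
  'b': 2
  'c': 1
  'd': 1
  'e': 3
Scanning left to right for freq == 1:
  Position 0 ('e'): freq=3, skip
  Position 1 ('d'): unique! => answer = 1

1


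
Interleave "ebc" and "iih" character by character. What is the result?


Interleaving "ebc" and "iih":
  Position 0: 'e' from first, 'i' from second => "ei"
  Position 1: 'b' from first, 'i' from second => "bi"
  Position 2: 'c' from first, 'h' from second => "ch"
Result: eibich

eibich


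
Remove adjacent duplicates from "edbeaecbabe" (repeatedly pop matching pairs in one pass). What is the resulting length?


Input: edbeaecbabe
Stack-based adjacent duplicate removal:
  Read 'e': push. Stack: e
  Read 'd': push. Stack: ed
  Read 'b': push. Stack: edb
  Read 'e': push. Stack: edbe
  Read 'a': push. Stack: edbea
  Read 'e': push. Stack: edbeae
  Read 'c': push. Stack: edbeaec
  Read 'b': push. Stack: edbeaecb
  Read 'a': push. Stack: edbeaecba
  Read 'b': push. Stack: edbeaecbab
  Read 'e': push. Stack: edbeaecbabe
Final stack: "edbeaecbabe" (length 11)

11


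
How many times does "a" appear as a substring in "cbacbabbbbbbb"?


Searching for "a" in "cbacbabbbbbbb"
Scanning each position:
  Position 0: "c" => no
  Position 1: "b" => no
  Position 2: "a" => MATCH
  Position 3: "c" => no
  Position 4: "b" => no
  Position 5: "a" => MATCH
  Position 6: "b" => no
  Position 7: "b" => no
  Position 8: "b" => no
  Position 9: "b" => no
  Position 10: "b" => no
  Position 11: "b" => no
  Position 12: "b" => no
Total occurrences: 2

2


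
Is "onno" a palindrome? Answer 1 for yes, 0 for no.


Input: onno
Reversed: onno
  Compare pos 0 ('o') with pos 3 ('o'): match
  Compare pos 1 ('n') with pos 2 ('n'): match
Result: palindrome

1


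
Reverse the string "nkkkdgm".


Input: nkkkdgm
Reading characters right to left:
  Position 6: 'm'
  Position 5: 'g'
  Position 4: 'd'
  Position 3: 'k'
  Position 2: 'k'
  Position 1: 'k'
  Position 0: 'n'
Reversed: mgdkkkn

mgdkkkn


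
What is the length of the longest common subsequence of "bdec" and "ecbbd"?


LCS of "bdec" and "ecbbd"
DP table:
           e    c    b    b    d
      0    0    0    0    0    0
  b   0    0    0    1    1    1
  d   0    0    0    1    1    2
  e   0    1    1    1    1    2
  c   0    1    2    2    2    2
LCS length = dp[4][5] = 2

2


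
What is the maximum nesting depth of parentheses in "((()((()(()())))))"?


Input: "((()((()(()())))))"
Tracking depth:
  Position 0 '(': depth becomes 1
  Position 1 '(': depth becomes 2
  Position 2 '(': depth becomes 3
  Position 3 ')': depth becomes 2
  Position 4 '(': depth becomes 3
  Position 5 '(': depth becomes 4
  Position 6 '(': depth becomes 5
  Position 7 ')': depth becomes 4
  Position 8 '(': depth becomes 5
  Position 9 '(': depth becomes 6
  Position 10 ')': depth becomes 5
  Position 11 '(': depth becomes 6
  Position 12 ')': depth becomes 5
  Position 13 ')': depth becomes 4
  Position 14 ')': depth becomes 3
  Position 15 ')': depth becomes 2
  Position 16 ')': depth becomes 1
  Position 17 ')': depth becomes 0
Maximum depth reached: 6

6


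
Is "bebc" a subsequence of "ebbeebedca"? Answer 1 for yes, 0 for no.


Check if "bebc" is a subsequence of "ebbeebedca"
Greedy scan:
  Position 0 ('e'): no match needed
  Position 1 ('b'): matches sub[0] = 'b'
  Position 2 ('b'): no match needed
  Position 3 ('e'): matches sub[1] = 'e'
  Position 4 ('e'): no match needed
  Position 5 ('b'): matches sub[2] = 'b'
  Position 6 ('e'): no match needed
  Position 7 ('d'): no match needed
  Position 8 ('c'): matches sub[3] = 'c'
  Position 9 ('a'): no match needed
All 4 characters matched => is a subsequence

1


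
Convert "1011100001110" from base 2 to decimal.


Input: "1011100001110" in base 2
Positional expansion:
  Digit '1' (value 1) x 2^12 = 4096
  Digit '0' (value 0) x 2^11 = 0
  Digit '1' (value 1) x 2^10 = 1024
  Digit '1' (value 1) x 2^9 = 512
  Digit '1' (value 1) x 2^8 = 256
  Digit '0' (value 0) x 2^7 = 0
  Digit '0' (value 0) x 2^6 = 0
  Digit '0' (value 0) x 2^5 = 0
  Digit '0' (value 0) x 2^4 = 0
  Digit '1' (value 1) x 2^3 = 8
  Digit '1' (value 1) x 2^2 = 4
  Digit '1' (value 1) x 2^1 = 2
  Digit '0' (value 0) x 2^0 = 0
Sum = 5902

5902


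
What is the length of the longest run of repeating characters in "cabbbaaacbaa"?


Input: "cabbbaaacbaa"
Scanning for longest run:
  Position 1 ('a'): new char, reset run to 1
  Position 2 ('b'): new char, reset run to 1
  Position 3 ('b'): continues run of 'b', length=2
  Position 4 ('b'): continues run of 'b', length=3
  Position 5 ('a'): new char, reset run to 1
  Position 6 ('a'): continues run of 'a', length=2
  Position 7 ('a'): continues run of 'a', length=3
  Position 8 ('c'): new char, reset run to 1
  Position 9 ('b'): new char, reset run to 1
  Position 10 ('a'): new char, reset run to 1
  Position 11 ('a'): continues run of 'a', length=2
Longest run: 'b' with length 3

3


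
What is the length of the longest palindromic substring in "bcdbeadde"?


Input: "bcdbeadde"
Checking substrings for palindromes:
  [6:8] "dd" (len 2) => palindrome
Longest palindromic substring: "dd" with length 2

2


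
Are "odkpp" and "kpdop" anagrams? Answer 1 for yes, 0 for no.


Strings: "odkpp", "kpdop"
Sorted first:  dkopp
Sorted second: dkopp
Sorted forms match => anagrams

1


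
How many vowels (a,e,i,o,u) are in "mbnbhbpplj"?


Input: mbnbhbpplj
Checking each character:
  'm' at position 0: consonant
  'b' at position 1: consonant
  'n' at position 2: consonant
  'b' at position 3: consonant
  'h' at position 4: consonant
  'b' at position 5: consonant
  'p' at position 6: consonant
  'p' at position 7: consonant
  'l' at position 8: consonant
  'j' at position 9: consonant
Total vowels: 0

0


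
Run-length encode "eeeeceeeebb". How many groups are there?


Input: eeeeceeeebb
Scanning for consecutive runs:
  Group 1: 'e' x 4 (positions 0-3)
  Group 2: 'c' x 1 (positions 4-4)
  Group 3: 'e' x 4 (positions 5-8)
  Group 4: 'b' x 2 (positions 9-10)
Total groups: 4

4


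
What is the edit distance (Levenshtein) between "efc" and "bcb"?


Computing edit distance: "efc" -> "bcb"
DP table:
           b    c    b
      0    1    2    3
  e   1    1    2    3
  f   2    2    2    3
  c   3    3    2    3
Edit distance = dp[3][3] = 3

3


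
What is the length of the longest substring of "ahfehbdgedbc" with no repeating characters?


Input: "ahfehbdgedbc"
Sliding window (track last position of each char):
  Position 0 ('a'): window [0,0] length 1 -- new best
  Position 1 ('h'): window [0,1] length 2 -- new best
  Position 2 ('f'): window [0,2] length 3 -- new best
  Position 3 ('e'): window [0,3] length 4 -- new best
  Position 4 ('h'): repeat (last at 1), move window start to 2
  Position 4 ('h'): window [2,4] length 3
  Position 5 ('b'): window [2,5] length 4
  Position 6 ('d'): window [2,6] length 5 -- new best
  Position 7 ('g'): window [2,7] length 6 -- new best
  Position 8 ('e'): repeat (last at 3), move window start to 4
  Position 8 ('e'): window [4,8] length 5
  Position 9 ('d'): repeat (last at 6), move window start to 7
  Position 9 ('d'): window [7,9] length 3
  Position 10 ('b'): window [7,10] length 4
  Position 11 ('c'): window [7,11] length 5
Longest substring with no repeats: "fehbdg" with length 6

6


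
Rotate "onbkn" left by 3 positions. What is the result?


Input: "onbkn", rotate left by 3
First 3 characters: "onb"
Remaining characters: "kn"
Concatenate remaining + first: "kn" + "onb" = "knonb"

knonb


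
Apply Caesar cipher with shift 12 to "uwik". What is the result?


Caesar cipher: shift "uwik" by 12
  'u' (pos 20) + 12 = pos 6 = 'g'
  'w' (pos 22) + 12 = pos 8 = 'i'
  'i' (pos 8) + 12 = pos 20 = 'u'
  'k' (pos 10) + 12 = pos 22 = 'w'
Result: giuw

giuw


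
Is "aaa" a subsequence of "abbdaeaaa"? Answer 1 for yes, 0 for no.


Check if "aaa" is a subsequence of "abbdaeaaa"
Greedy scan:
  Position 0 ('a'): matches sub[0] = 'a'
  Position 1 ('b'): no match needed
  Position 2 ('b'): no match needed
  Position 3 ('d'): no match needed
  Position 4 ('a'): matches sub[1] = 'a'
  Position 5 ('e'): no match needed
  Position 6 ('a'): matches sub[2] = 'a'
  Position 7 ('a'): no match needed
  Position 8 ('a'): no match needed
All 3 characters matched => is a subsequence

1


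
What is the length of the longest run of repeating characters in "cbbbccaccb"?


Input: "cbbbccaccb"
Scanning for longest run:
  Position 1 ('b'): new char, reset run to 1
  Position 2 ('b'): continues run of 'b', length=2
  Position 3 ('b'): continues run of 'b', length=3
  Position 4 ('c'): new char, reset run to 1
  Position 5 ('c'): continues run of 'c', length=2
  Position 6 ('a'): new char, reset run to 1
  Position 7 ('c'): new char, reset run to 1
  Position 8 ('c'): continues run of 'c', length=2
  Position 9 ('b'): new char, reset run to 1
Longest run: 'b' with length 3

3


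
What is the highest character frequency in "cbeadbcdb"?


Input: cbeadbcdb
Character counts:
  'a': 1
  'b': 3
  'c': 2
  'd': 2
  'e': 1
Maximum frequency: 3

3


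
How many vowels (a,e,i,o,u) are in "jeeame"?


Input: jeeame
Checking each character:
  'j' at position 0: consonant
  'e' at position 1: vowel (running total: 1)
  'e' at position 2: vowel (running total: 2)
  'a' at position 3: vowel (running total: 3)
  'm' at position 4: consonant
  'e' at position 5: vowel (running total: 4)
Total vowels: 4

4


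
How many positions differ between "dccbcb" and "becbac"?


Comparing "dccbcb" and "becbac" position by position:
  Position 0: 'd' vs 'b' => DIFFER
  Position 1: 'c' vs 'e' => DIFFER
  Position 2: 'c' vs 'c' => same
  Position 3: 'b' vs 'b' => same
  Position 4: 'c' vs 'a' => DIFFER
  Position 5: 'b' vs 'c' => DIFFER
Positions that differ: 4

4


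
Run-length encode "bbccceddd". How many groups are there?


Input: bbccceddd
Scanning for consecutive runs:
  Group 1: 'b' x 2 (positions 0-1)
  Group 2: 'c' x 3 (positions 2-4)
  Group 3: 'e' x 1 (positions 5-5)
  Group 4: 'd' x 3 (positions 6-8)
Total groups: 4

4


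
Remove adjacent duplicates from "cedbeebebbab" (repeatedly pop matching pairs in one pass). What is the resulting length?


Input: cedbeebebbab
Stack-based adjacent duplicate removal:
  Read 'c': push. Stack: c
  Read 'e': push. Stack: ce
  Read 'd': push. Stack: ced
  Read 'b': push. Stack: cedb
  Read 'e': push. Stack: cedbe
  Read 'e': matches stack top 'e' => pop. Stack: cedb
  Read 'b': matches stack top 'b' => pop. Stack: ced
  Read 'e': push. Stack: cede
  Read 'b': push. Stack: cedeb
  Read 'b': matches stack top 'b' => pop. Stack: cede
  Read 'a': push. Stack: cedea
  Read 'b': push. Stack: cedeab
Final stack: "cedeab" (length 6)

6


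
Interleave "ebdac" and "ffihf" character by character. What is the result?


Interleaving "ebdac" and "ffihf":
  Position 0: 'e' from first, 'f' from second => "ef"
  Position 1: 'b' from first, 'f' from second => "bf"
  Position 2: 'd' from first, 'i' from second => "di"
  Position 3: 'a' from first, 'h' from second => "ah"
  Position 4: 'c' from first, 'f' from second => "cf"
Result: efbfdiahcf

efbfdiahcf


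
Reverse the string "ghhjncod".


Input: ghhjncod
Reading characters right to left:
  Position 7: 'd'
  Position 6: 'o'
  Position 5: 'c'
  Position 4: 'n'
  Position 3: 'j'
  Position 2: 'h'
  Position 1: 'h'
  Position 0: 'g'
Reversed: docnjhhg

docnjhhg


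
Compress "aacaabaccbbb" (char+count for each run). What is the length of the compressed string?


Input: aacaabaccbbb
Runs:
  'a' x 2 => "a2"
  'c' x 1 => "c1"
  'a' x 2 => "a2"
  'b' x 1 => "b1"
  'a' x 1 => "a1"
  'c' x 2 => "c2"
  'b' x 3 => "b3"
Compressed: "a2c1a2b1a1c2b3"
Compressed length: 14

14


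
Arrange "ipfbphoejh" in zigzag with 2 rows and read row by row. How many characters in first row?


Zigzag "ipfbphoejh" into 2 rows:
Placing characters:
  'i' => row 0
  'p' => row 1
  'f' => row 0
  'b' => row 1
  'p' => row 0
  'h' => row 1
  'o' => row 0
  'e' => row 1
  'j' => row 0
  'h' => row 1
Rows:
  Row 0: "ifpoj"
  Row 1: "pbheh"
First row length: 5

5


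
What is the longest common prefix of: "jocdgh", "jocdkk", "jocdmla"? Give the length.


Words: jocdgh, jocdkk, jocdmla
  Position 0: all 'j' => match
  Position 1: all 'o' => match
  Position 2: all 'c' => match
  Position 3: all 'd' => match
  Position 4: ('g', 'k', 'm') => mismatch, stop
LCP = "jocd" (length 4)

4


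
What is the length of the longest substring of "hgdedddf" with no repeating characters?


Input: "hgdedddf"
Sliding window (track last position of each char):
  Position 0 ('h'): window [0,0] length 1 -- new best
  Position 1 ('g'): window [0,1] length 2 -- new best
  Position 2 ('d'): window [0,2] length 3 -- new best
  Position 3 ('e'): window [0,3] length 4 -- new best
  Position 4 ('d'): repeat (last at 2), move window start to 3
  Position 4 ('d'): window [3,4] length 2
  Position 5 ('d'): repeat (last at 4), move window start to 5
  Position 5 ('d'): window [5,5] length 1
  Position 6 ('d'): repeat (last at 5), move window start to 6
  Position 6 ('d'): window [6,6] length 1
  Position 7 ('f'): window [6,7] length 2
Longest substring with no repeats: "hgde" with length 4

4


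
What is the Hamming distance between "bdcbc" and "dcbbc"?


Comparing "bdcbc" and "dcbbc" position by position:
  Position 0: 'b' vs 'd' => differ
  Position 1: 'd' vs 'c' => differ
  Position 2: 'c' vs 'b' => differ
  Position 3: 'b' vs 'b' => same
  Position 4: 'c' vs 'c' => same
Total differences (Hamming distance): 3

3


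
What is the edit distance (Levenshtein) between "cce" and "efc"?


Computing edit distance: "cce" -> "efc"
DP table:
           e    f    c
      0    1    2    3
  c   1    1    2    2
  c   2    2    2    2
  e   3    2    3    3
Edit distance = dp[3][3] = 3

3


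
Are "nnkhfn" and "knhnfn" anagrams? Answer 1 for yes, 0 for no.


Strings: "nnkhfn", "knhnfn"
Sorted first:  fhknnn
Sorted second: fhknnn
Sorted forms match => anagrams

1


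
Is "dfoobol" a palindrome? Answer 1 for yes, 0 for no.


Input: dfoobol
Reversed: loboofd
  Compare pos 0 ('d') with pos 6 ('l'): MISMATCH
  Compare pos 1 ('f') with pos 5 ('o'): MISMATCH
  Compare pos 2 ('o') with pos 4 ('b'): MISMATCH
Result: not a palindrome

0


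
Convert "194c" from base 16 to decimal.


Input: "194c" in base 16
Positional expansion:
  Digit '1' (value 1) x 16^3 = 4096
  Digit '9' (value 9) x 16^2 = 2304
  Digit '4' (value 4) x 16^1 = 64
  Digit 'c' (value 12) x 16^0 = 12
Sum = 6476

6476


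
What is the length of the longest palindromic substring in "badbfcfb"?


Input: "badbfcfb"
Checking substrings for palindromes:
  [3:8] "bfcfb" (len 5) => palindrome
  [4:7] "fcf" (len 3) => palindrome
Longest palindromic substring: "bfcfb" with length 5

5


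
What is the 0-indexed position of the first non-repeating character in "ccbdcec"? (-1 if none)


Input: ccbdcec
Character frequencies:
  'b': 1
  'c': 4
  'd': 1
  'e': 1
Scanning left to right for freq == 1:
  Position 0 ('c'): freq=4, skip
  Position 1 ('c'): freq=4, skip
  Position 2 ('b'): unique! => answer = 2

2


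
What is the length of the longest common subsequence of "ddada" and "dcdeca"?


LCS of "ddada" and "dcdeca"
DP table:
           d    c    d    e    c    a
      0    0    0    0    0    0    0
  d   0    1    1    1    1    1    1
  d   0    1    1    2    2    2    2
  a   0    1    1    2    2    2    3
  d   0    1    1    2    2    2    3
  a   0    1    1    2    2    2    3
LCS length = dp[5][6] = 3

3


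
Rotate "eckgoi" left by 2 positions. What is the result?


Input: "eckgoi", rotate left by 2
First 2 characters: "ec"
Remaining characters: "kgoi"
Concatenate remaining + first: "kgoi" + "ec" = "kgoiec"

kgoiec


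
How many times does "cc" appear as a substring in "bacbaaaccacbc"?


Searching for "cc" in "bacbaaaccacbc"
Scanning each position:
  Position 0: "ba" => no
  Position 1: "ac" => no
  Position 2: "cb" => no
  Position 3: "ba" => no
  Position 4: "aa" => no
  Position 5: "aa" => no
  Position 6: "ac" => no
  Position 7: "cc" => MATCH
  Position 8: "ca" => no
  Position 9: "ac" => no
  Position 10: "cb" => no
  Position 11: "bc" => no
Total occurrences: 1

1


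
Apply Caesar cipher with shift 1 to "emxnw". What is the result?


Caesar cipher: shift "emxnw" by 1
  'e' (pos 4) + 1 = pos 5 = 'f'
  'm' (pos 12) + 1 = pos 13 = 'n'
  'x' (pos 23) + 1 = pos 24 = 'y'
  'n' (pos 13) + 1 = pos 14 = 'o'
  'w' (pos 22) + 1 = pos 23 = 'x'
Result: fnyox

fnyox


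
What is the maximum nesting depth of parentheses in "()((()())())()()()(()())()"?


Input: "()((()())())()()()(()())()"
Tracking depth:
  Position 0 '(': depth becomes 1
  Position 1 ')': depth becomes 0
  Position 2 '(': depth becomes 1
  Position 3 '(': depth becomes 2
  Position 4 '(': depth becomes 3
  Position 5 ')': depth becomes 2
  Position 6 '(': depth becomes 3
  Position 7 ')': depth becomes 2
  Position 8 ')': depth becomes 1
  Position 9 '(': depth becomes 2
  Position 10 ')': depth becomes 1
  Position 11 ')': depth becomes 0
  Position 12 '(': depth becomes 1
  Position 13 ')': depth becomes 0
  Position 14 '(': depth becomes 1
  Position 15 ')': depth becomes 0
  Position 16 '(': depth becomes 1
  Position 17 ')': depth becomes 0
  Position 18 '(': depth becomes 1
  Position 19 '(': depth becomes 2
  Position 20 ')': depth becomes 1
  Position 21 '(': depth becomes 2
  Position 22 ')': depth becomes 1
  Position 23 ')': depth becomes 0
  Position 24 '(': depth becomes 1
  Position 25 ')': depth becomes 0
Maximum depth reached: 3

3


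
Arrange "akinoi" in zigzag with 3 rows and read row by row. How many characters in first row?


Zigzag "akinoi" into 3 rows:
Placing characters:
  'a' => row 0
  'k' => row 1
  'i' => row 2
  'n' => row 1
  'o' => row 0
  'i' => row 1
Rows:
  Row 0: "ao"
  Row 1: "kni"
  Row 2: "i"
First row length: 2

2


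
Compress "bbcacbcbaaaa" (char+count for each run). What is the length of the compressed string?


Input: bbcacbcbaaaa
Runs:
  'b' x 2 => "b2"
  'c' x 1 => "c1"
  'a' x 1 => "a1"
  'c' x 1 => "c1"
  'b' x 1 => "b1"
  'c' x 1 => "c1"
  'b' x 1 => "b1"
  'a' x 4 => "a4"
Compressed: "b2c1a1c1b1c1b1a4"
Compressed length: 16

16


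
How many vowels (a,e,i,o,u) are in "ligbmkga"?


Input: ligbmkga
Checking each character:
  'l' at position 0: consonant
  'i' at position 1: vowel (running total: 1)
  'g' at position 2: consonant
  'b' at position 3: consonant
  'm' at position 4: consonant
  'k' at position 5: consonant
  'g' at position 6: consonant
  'a' at position 7: vowel (running total: 2)
Total vowels: 2

2


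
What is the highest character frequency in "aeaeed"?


Input: aeaeed
Character counts:
  'a': 2
  'd': 1
  'e': 3
Maximum frequency: 3

3


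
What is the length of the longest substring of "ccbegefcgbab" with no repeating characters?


Input: "ccbegefcgbab"
Sliding window (track last position of each char):
  Position 0 ('c'): window [0,0] length 1 -- new best
  Position 1 ('c'): repeat (last at 0), move window start to 1
  Position 1 ('c'): window [1,1] length 1
  Position 2 ('b'): window [1,2] length 2 -- new best
  Position 3 ('e'): window [1,3] length 3 -- new best
  Position 4 ('g'): window [1,4] length 4 -- new best
  Position 5 ('e'): repeat (last at 3), move window start to 4
  Position 5 ('e'): window [4,5] length 2
  Position 6 ('f'): window [4,6] length 3
  Position 7 ('c'): window [4,7] length 4
  Position 8 ('g'): repeat (last at 4), move window start to 5
  Position 8 ('g'): window [5,8] length 4
  Position 9 ('b'): window [5,9] length 5 -- new best
  Position 10 ('a'): window [5,10] length 6 -- new best
  Position 11 ('b'): repeat (last at 9), move window start to 10
  Position 11 ('b'): window [10,11] length 2
Longest substring with no repeats: "efcgba" with length 6

6


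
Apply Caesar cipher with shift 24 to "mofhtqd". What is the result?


Caesar cipher: shift "mofhtqd" by 24
  'm' (pos 12) + 24 = pos 10 = 'k'
  'o' (pos 14) + 24 = pos 12 = 'm'
  'f' (pos 5) + 24 = pos 3 = 'd'
  'h' (pos 7) + 24 = pos 5 = 'f'
  't' (pos 19) + 24 = pos 17 = 'r'
  'q' (pos 16) + 24 = pos 14 = 'o'
  'd' (pos 3) + 24 = pos 1 = 'b'
Result: kmdfrob

kmdfrob


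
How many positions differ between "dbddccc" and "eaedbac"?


Comparing "dbddccc" and "eaedbac" position by position:
  Position 0: 'd' vs 'e' => DIFFER
  Position 1: 'b' vs 'a' => DIFFER
  Position 2: 'd' vs 'e' => DIFFER
  Position 3: 'd' vs 'd' => same
  Position 4: 'c' vs 'b' => DIFFER
  Position 5: 'c' vs 'a' => DIFFER
  Position 6: 'c' vs 'c' => same
Positions that differ: 5

5


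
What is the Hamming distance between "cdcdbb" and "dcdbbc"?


Comparing "cdcdbb" and "dcdbbc" position by position:
  Position 0: 'c' vs 'd' => differ
  Position 1: 'd' vs 'c' => differ
  Position 2: 'c' vs 'd' => differ
  Position 3: 'd' vs 'b' => differ
  Position 4: 'b' vs 'b' => same
  Position 5: 'b' vs 'c' => differ
Total differences (Hamming distance): 5

5


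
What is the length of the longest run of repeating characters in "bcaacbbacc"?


Input: "bcaacbbacc"
Scanning for longest run:
  Position 1 ('c'): new char, reset run to 1
  Position 2 ('a'): new char, reset run to 1
  Position 3 ('a'): continues run of 'a', length=2
  Position 4 ('c'): new char, reset run to 1
  Position 5 ('b'): new char, reset run to 1
  Position 6 ('b'): continues run of 'b', length=2
  Position 7 ('a'): new char, reset run to 1
  Position 8 ('c'): new char, reset run to 1
  Position 9 ('c'): continues run of 'c', length=2
Longest run: 'a' with length 2

2


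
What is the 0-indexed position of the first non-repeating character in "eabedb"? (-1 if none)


Input: eabedb
Character frequencies:
  'a': 1
  'b': 2
  'd': 1
  'e': 2
Scanning left to right for freq == 1:
  Position 0 ('e'): freq=2, skip
  Position 1 ('a'): unique! => answer = 1

1


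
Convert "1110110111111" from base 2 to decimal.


Input: "1110110111111" in base 2
Positional expansion:
  Digit '1' (value 1) x 2^12 = 4096
  Digit '1' (value 1) x 2^11 = 2048
  Digit '1' (value 1) x 2^10 = 1024
  Digit '0' (value 0) x 2^9 = 0
  Digit '1' (value 1) x 2^8 = 256
  Digit '1' (value 1) x 2^7 = 128
  Digit '0' (value 0) x 2^6 = 0
  Digit '1' (value 1) x 2^5 = 32
  Digit '1' (value 1) x 2^4 = 16
  Digit '1' (value 1) x 2^3 = 8
  Digit '1' (value 1) x 2^2 = 4
  Digit '1' (value 1) x 2^1 = 2
  Digit '1' (value 1) x 2^0 = 1
Sum = 7615

7615


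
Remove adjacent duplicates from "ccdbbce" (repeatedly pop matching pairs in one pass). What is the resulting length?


Input: ccdbbce
Stack-based adjacent duplicate removal:
  Read 'c': push. Stack: c
  Read 'c': matches stack top 'c' => pop. Stack: (empty)
  Read 'd': push. Stack: d
  Read 'b': push. Stack: db
  Read 'b': matches stack top 'b' => pop. Stack: d
  Read 'c': push. Stack: dc
  Read 'e': push. Stack: dce
Final stack: "dce" (length 3)

3


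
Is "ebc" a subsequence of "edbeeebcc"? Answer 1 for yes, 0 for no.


Check if "ebc" is a subsequence of "edbeeebcc"
Greedy scan:
  Position 0 ('e'): matches sub[0] = 'e'
  Position 1 ('d'): no match needed
  Position 2 ('b'): matches sub[1] = 'b'
  Position 3 ('e'): no match needed
  Position 4 ('e'): no match needed
  Position 5 ('e'): no match needed
  Position 6 ('b'): no match needed
  Position 7 ('c'): matches sub[2] = 'c'
  Position 8 ('c'): no match needed
All 3 characters matched => is a subsequence

1


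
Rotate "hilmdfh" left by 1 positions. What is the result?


Input: "hilmdfh", rotate left by 1
First 1 characters: "h"
Remaining characters: "ilmdfh"
Concatenate remaining + first: "ilmdfh" + "h" = "ilmdfhh"

ilmdfhh


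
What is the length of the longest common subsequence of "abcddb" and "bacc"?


LCS of "abcddb" and "bacc"
DP table:
           b    a    c    c
      0    0    0    0    0
  a   0    0    1    1    1
  b   0    1    1    1    1
  c   0    1    1    2    2
  d   0    1    1    2    2
  d   0    1    1    2    2
  b   0    1    1    2    2
LCS length = dp[6][4] = 2

2


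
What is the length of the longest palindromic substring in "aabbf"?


Input: "aabbf"
Checking substrings for palindromes:
  [0:2] "aa" (len 2) => palindrome
  [2:4] "bb" (len 2) => palindrome
Longest palindromic substring: "aa" with length 2

2


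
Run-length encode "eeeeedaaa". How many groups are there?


Input: eeeeedaaa
Scanning for consecutive runs:
  Group 1: 'e' x 5 (positions 0-4)
  Group 2: 'd' x 1 (positions 5-5)
  Group 3: 'a' x 3 (positions 6-8)
Total groups: 3

3


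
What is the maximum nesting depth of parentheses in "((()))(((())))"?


Input: "((()))(((())))"
Tracking depth:
  Position 0 '(': depth becomes 1
  Position 1 '(': depth becomes 2
  Position 2 '(': depth becomes 3
  Position 3 ')': depth becomes 2
  Position 4 ')': depth becomes 1
  Position 5 ')': depth becomes 0
  Position 6 '(': depth becomes 1
  Position 7 '(': depth becomes 2
  Position 8 '(': depth becomes 3
  Position 9 '(': depth becomes 4
  Position 10 ')': depth becomes 3
  Position 11 ')': depth becomes 2
  Position 12 ')': depth becomes 1
  Position 13 ')': depth becomes 0
Maximum depth reached: 4

4


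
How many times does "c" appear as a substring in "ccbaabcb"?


Searching for "c" in "ccbaabcb"
Scanning each position:
  Position 0: "c" => MATCH
  Position 1: "c" => MATCH
  Position 2: "b" => no
  Position 3: "a" => no
  Position 4: "a" => no
  Position 5: "b" => no
  Position 6: "c" => MATCH
  Position 7: "b" => no
Total occurrences: 3

3


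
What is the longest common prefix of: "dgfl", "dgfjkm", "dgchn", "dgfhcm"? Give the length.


Words: dgfl, dgfjkm, dgchn, dgfhcm
  Position 0: all 'd' => match
  Position 1: all 'g' => match
  Position 2: ('f', 'f', 'c', 'f') => mismatch, stop
LCP = "dg" (length 2)

2


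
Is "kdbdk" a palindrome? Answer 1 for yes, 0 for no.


Input: kdbdk
Reversed: kdbdk
  Compare pos 0 ('k') with pos 4 ('k'): match
  Compare pos 1 ('d') with pos 3 ('d'): match
Result: palindrome

1


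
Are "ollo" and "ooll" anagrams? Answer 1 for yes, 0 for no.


Strings: "ollo", "ooll"
Sorted first:  lloo
Sorted second: lloo
Sorted forms match => anagrams

1


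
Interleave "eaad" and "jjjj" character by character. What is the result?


Interleaving "eaad" and "jjjj":
  Position 0: 'e' from first, 'j' from second => "ej"
  Position 1: 'a' from first, 'j' from second => "aj"
  Position 2: 'a' from first, 'j' from second => "aj"
  Position 3: 'd' from first, 'j' from second => "dj"
Result: ejajajdj

ejajajdj
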